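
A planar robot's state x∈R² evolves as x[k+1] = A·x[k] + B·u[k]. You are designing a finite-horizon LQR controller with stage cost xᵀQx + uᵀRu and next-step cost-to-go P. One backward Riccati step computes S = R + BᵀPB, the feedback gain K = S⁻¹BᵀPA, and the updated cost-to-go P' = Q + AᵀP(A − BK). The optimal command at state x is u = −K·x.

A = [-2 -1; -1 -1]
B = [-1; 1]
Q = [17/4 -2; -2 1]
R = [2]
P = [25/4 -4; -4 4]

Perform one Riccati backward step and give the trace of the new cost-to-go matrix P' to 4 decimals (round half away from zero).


BᵀP = [-10.2500 8.0000]
S = R + BᵀPB = [2] + [18.2500] = [20.2500]
BᵀPA = [12.5000 2.2500]
K = S⁻¹·BᵀPA = [0.6173 0.1111]
A−BK = [-1.3827 -0.8889; -1.6173 -1.1111]
AᵀP(A−BK) = [5.2840 3.1111; 3.1111 2.0000]
P' = Q + AᵀP(A−BK) = [9.5340 1.1111; 1.1111 3.0000]
tr(P') = 12.5340

12.5340


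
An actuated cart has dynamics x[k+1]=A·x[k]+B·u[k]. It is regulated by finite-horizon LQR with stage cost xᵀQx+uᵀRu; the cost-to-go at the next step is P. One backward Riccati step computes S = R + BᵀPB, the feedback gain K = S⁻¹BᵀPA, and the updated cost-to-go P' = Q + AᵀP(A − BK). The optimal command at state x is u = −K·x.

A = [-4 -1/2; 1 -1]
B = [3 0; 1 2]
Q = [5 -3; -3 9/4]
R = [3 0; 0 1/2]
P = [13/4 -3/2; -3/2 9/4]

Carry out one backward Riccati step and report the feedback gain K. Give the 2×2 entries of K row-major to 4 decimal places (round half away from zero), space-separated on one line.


-1.1740 -0.1410 1.1807 -0.3826

BᵀP = [8.2500 -2.2500; -3.0000 4.5000]
S = R + BᵀPB = [3 0; 0 1/2] + [22.5000 -4.5000; -4.5000 9.0000] = [25.5000 -4.5000; -4.5000 9.5000]
BᵀPA = [-35.2500 -1.8750; 16.5000 -3.0000]
K = S⁻¹·BᵀPA = [-1.1740 -0.1410; 1.1807 -0.3826]
A−BK = [-0.4780 -0.0769; -0.1875 -0.0938]
AᵀP(A−BK) = [5.3847 0.3410; 0.3410 0.1502]
P' = Q + AᵀP(A−BK) = [10.3847 -2.6590; -2.6590 2.4002]
tr(P') = 12.7849


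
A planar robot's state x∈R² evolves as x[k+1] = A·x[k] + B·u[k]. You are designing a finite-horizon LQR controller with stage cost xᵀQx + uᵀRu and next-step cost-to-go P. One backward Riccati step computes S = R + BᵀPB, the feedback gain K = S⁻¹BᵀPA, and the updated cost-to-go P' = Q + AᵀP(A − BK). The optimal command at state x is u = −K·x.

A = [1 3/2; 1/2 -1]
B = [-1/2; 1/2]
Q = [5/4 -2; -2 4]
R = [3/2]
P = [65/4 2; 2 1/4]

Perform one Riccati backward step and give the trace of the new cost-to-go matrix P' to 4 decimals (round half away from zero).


BᵀP = [-7.1250 -0.8750]
S = R + BᵀPB = [3/2] + [3.1250] = [4.6250]
BᵀPA = [-7.5625 -9.8125]
K = S⁻¹·BᵀPA = [-1.6351 -2.1216]
A−BK = [0.1824 0.4392; 1.3176 0.0608]
AᵀP(A−BK) = [5.9468 7.7052; 7.7052 9.9941]
P' = Q + AᵀP(A−BK) = [7.1968 5.7052; 5.7052 13.9941]
tr(P') = 21.1909

21.1909


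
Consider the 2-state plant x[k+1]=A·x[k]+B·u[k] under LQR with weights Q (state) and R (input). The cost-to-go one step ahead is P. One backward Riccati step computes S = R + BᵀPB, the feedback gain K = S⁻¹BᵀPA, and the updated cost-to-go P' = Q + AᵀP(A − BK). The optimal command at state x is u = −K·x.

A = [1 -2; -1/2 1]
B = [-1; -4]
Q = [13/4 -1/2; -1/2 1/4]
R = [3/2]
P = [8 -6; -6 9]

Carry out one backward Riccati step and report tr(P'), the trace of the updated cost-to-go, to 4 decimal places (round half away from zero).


BᵀP = [16.0000 -30.0000]
S = R + BᵀPB = [3/2] + [104.0000] = [105.5000]
BᵀPA = [31.0000 -62.0000]
K = S⁻¹·BᵀPA = [0.2938 -0.5877]
A−BK = [1.2938 -2.5877; 0.6754 -1.3507]
AᵀP(A−BK) = [7.1410 -14.2820; -14.2820 28.5640]
P' = Q + AᵀP(A−BK) = [10.3910 -14.7820; -14.7820 28.8140]
tr(P') = 39.2050

39.2050


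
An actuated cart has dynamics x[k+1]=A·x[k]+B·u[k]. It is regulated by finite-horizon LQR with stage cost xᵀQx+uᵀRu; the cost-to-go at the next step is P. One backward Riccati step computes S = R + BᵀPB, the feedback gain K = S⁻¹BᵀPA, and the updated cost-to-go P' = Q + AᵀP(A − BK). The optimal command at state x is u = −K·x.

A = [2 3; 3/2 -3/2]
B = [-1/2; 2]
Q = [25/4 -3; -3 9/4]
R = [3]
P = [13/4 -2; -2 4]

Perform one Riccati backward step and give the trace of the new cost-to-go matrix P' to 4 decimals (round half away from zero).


35.7913

BᵀP = [-5.6250 9.0000]
S = R + BᵀPB = [3] + [20.8125] = [23.8125]
BᵀPA = [2.2500 -30.3750]
K = S⁻¹·BᵀPA = [0.0945 -1.2756]
A−BK = [2.0472 2.3622; 1.3110 1.0512]
AᵀP(A−BK) = [9.7874 10.3701; 10.3701 17.5039]
P' = Q + AᵀP(A−BK) = [16.0374 7.3701; 7.3701 19.7539]
tr(P') = 35.7913


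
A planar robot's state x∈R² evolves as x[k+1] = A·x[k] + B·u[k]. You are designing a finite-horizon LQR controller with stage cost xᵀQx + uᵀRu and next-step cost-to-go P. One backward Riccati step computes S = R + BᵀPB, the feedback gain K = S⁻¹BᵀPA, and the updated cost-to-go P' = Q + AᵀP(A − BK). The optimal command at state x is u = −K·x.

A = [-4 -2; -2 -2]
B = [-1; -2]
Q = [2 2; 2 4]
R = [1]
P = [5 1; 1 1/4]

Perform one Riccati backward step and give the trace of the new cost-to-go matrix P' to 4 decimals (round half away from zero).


18.3636

BᵀP = [-7.0000 -1.5000]
S = R + BᵀPB = [1] + [10.0000] = [11.0000]
BᵀPA = [31.0000 17.0000]
K = S⁻¹·BᵀPA = [2.8182 1.5455]
A−BK = [-1.1818 -0.4545; 3.6364 1.0909]
AᵀP(A−BK) = [9.6364 5.0909; 5.0909 2.7273]
P' = Q + AᵀP(A−BK) = [11.6364 7.0909; 7.0909 6.7273]
tr(P') = 18.3636


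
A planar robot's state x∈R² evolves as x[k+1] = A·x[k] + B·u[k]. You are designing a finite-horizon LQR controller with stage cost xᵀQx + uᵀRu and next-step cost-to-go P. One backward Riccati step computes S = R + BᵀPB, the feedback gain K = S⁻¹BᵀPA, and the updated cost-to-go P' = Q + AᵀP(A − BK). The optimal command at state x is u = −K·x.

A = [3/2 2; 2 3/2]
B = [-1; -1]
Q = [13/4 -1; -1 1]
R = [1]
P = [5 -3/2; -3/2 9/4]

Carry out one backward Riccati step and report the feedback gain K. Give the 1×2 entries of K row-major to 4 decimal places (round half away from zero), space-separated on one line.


-1.2857 -1.5476

BᵀP = [-3.5000 -0.7500]
S = R + BᵀPB = [1] + [4.2500] = [5.2500]
BᵀPA = [-6.7500 -8.1250]
K = S⁻¹·BᵀPA = [-1.2857 -1.5476]
A−BK = [0.2143 0.4524; 0.7143 -0.0476]
AᵀP(A−BK) = [2.5714 1.9286; 1.9286 3.4881]
P' = Q + AᵀP(A−BK) = [5.8214 0.9286; 0.9286 4.4881]
tr(P') = 10.3095


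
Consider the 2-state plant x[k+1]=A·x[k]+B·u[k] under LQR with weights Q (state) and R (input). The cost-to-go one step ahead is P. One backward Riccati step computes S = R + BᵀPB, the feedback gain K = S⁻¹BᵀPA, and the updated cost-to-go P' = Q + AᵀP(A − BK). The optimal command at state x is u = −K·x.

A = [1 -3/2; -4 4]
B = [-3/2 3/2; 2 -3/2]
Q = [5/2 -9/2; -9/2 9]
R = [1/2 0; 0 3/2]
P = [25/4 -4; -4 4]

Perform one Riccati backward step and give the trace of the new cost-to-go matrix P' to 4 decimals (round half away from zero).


BᵀP = [-17.3750 14.0000; 15.3750 -12.0000]
S = R + BᵀPB = [1/2 0; 0 3/2] + [54.0625 -47.0625; -47.0625 41.0625] = [54.5625 -47.0625; -47.0625 42.5625]
BᵀPA = [-73.3750 82.0625; 63.3750 -71.0625]
K = S⁻¹·BᵀPA = [-1.3072 1.3813; 0.0436 -0.1422]
A−BK = [-1.0262 0.7853; -1.3202 1.0240]
AᵀP(A−BK) = [3.5724 -3.0061; -3.0061 2.5999]
P' = Q + AᵀP(A−BK) = [6.0724 -7.5061; -7.5061 11.5999]
tr(P') = 17.6723

17.6723


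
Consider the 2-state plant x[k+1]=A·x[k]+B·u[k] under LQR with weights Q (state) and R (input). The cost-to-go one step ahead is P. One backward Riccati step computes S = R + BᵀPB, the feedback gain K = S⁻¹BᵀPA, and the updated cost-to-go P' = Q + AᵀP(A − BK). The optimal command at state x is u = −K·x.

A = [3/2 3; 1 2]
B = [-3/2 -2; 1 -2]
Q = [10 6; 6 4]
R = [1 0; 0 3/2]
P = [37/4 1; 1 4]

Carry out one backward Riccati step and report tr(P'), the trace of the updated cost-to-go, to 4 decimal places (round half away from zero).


BᵀP = [-12.8750 2.5000; -20.5000 -10.0000]
S = R + BᵀPB = [1 0; 0 3/2] + [21.8125 20.7500; 20.7500 61.0000] = [22.8125 20.7500; 20.7500 62.5000]
BᵀPA = [-16.8125 -33.6250; -40.7500 -81.5000]
K = S⁻¹·BᵀPA = [-0.2062 -0.4124; -0.5835 -1.1671]
A−BK = [0.0236 0.0472; 0.0391 0.0782]
AᵀP(A−BK) = [0.5664 1.1329; 1.1329 2.2657]
P' = Q + AᵀP(A−BK) = [10.5664 7.1329; 7.1329 6.2657]
tr(P') = 16.8321

16.8321


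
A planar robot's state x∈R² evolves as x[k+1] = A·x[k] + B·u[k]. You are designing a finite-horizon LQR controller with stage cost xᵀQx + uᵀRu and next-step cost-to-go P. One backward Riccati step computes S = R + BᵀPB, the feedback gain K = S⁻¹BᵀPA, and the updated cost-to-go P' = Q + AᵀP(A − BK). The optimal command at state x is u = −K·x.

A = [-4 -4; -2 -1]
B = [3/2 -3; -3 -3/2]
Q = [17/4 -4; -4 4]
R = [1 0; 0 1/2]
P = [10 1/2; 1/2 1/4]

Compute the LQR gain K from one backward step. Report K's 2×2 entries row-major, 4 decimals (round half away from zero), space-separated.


BᵀP = [13.5000 0.0000; -30.7500 -1.8750]
S = R + BᵀPB = [1 0; 0 1/2] + [20.2500 -40.5000; -40.5000 95.0625] = [21.2500 -40.5000; -40.5000 95.5625]
BᵀPA = [-54.0000 -54.0000; 126.7500 124.8750]
K = S⁻¹·BᵀPA = [-0.0692 -0.2636; 1.2971 1.1950]
A−BK = [-0.0051 -0.0195; -0.2619 0.0016]
AᵀP(A−BK) = [0.8647 0.7967; 0.7967 0.7873]
P' = Q + AᵀP(A−BK) = [5.1147 -3.2033; -3.2033 4.7873]
tr(P') = 9.9020

-0.0692 -0.2636 1.2971 1.1950


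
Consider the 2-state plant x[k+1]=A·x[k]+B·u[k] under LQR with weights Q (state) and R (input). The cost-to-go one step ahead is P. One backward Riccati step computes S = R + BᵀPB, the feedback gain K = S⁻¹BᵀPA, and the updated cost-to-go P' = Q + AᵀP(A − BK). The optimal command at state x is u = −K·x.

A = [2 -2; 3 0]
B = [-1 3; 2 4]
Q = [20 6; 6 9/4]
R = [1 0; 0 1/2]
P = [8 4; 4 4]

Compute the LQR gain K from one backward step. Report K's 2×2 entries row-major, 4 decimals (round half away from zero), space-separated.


0.0904 0.6970 0.6992 -0.3921

BᵀP = [0.0000 4.0000; 40.0000 28.0000]
S = R + BᵀPB = [1 0; 0 1/2] + [8.0000 16.0000; 16.0000 232.0000] = [9.0000 16.0000; 16.0000 232.5000]
BᵀPA = [12.0000 0.0000; 164.0000 -80.0000]
K = S⁻¹·BᵀPA = [0.0904 0.6970; 0.6992 -0.3921]
A−BK = [-0.0071 -0.1269; 0.0226 0.1742]
AᵀP(A−BK) = [0.2537 -0.0675; -0.0675 0.6360]
P' = Q + AᵀP(A−BK) = [20.2537 5.9325; 5.9325 2.8860]
tr(P') = 23.1397


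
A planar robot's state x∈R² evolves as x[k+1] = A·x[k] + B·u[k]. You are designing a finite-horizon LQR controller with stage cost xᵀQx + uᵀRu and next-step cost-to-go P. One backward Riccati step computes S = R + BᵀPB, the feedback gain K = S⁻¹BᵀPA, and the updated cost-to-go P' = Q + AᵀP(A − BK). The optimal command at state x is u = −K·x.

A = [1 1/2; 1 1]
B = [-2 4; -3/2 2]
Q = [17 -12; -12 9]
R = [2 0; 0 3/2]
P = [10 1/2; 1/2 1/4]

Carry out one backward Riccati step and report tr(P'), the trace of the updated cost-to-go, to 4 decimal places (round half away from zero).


BᵀP = [-20.7500 -1.3750; 41.0000 2.5000]
S = R + BᵀPB = [2 0; 0 3/2] + [43.5625 -85.7500; -85.7500 169.0000] = [45.5625 -85.7500; -85.7500 170.5000]
BᵀPA = [-22.1250 -11.7500; 43.5000 23.0000]
K = S⁻¹·BᵀPA = [-0.1016 -0.0749; 0.2040 0.0972]
A−BK = [-0.0193 -0.0387; 0.4395 0.6932]
AᵀP(A−BK) = [0.1266 0.1134; 0.1134 0.1337]
P' = Q + AᵀP(A−BK) = [17.1266 -11.8866; -11.8866 9.1337]
tr(P') = 26.2603

26.2603


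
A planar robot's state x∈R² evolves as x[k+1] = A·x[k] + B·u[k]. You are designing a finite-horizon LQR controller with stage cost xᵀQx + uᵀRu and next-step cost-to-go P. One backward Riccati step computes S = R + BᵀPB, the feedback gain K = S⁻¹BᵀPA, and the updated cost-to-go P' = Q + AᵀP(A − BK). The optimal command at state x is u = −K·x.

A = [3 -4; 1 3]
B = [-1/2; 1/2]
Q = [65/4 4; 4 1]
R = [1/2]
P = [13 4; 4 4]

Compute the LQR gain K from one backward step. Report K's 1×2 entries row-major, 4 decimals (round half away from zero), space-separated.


BᵀP = [-4.5000 0.0000]
S = R + BᵀPB = [1/2] + [2.2500] = [2.7500]
BᵀPA = [-13.5000 18.0000]
K = S⁻¹·BᵀPA = [-4.9091 6.5455]
A−BK = [0.5455 -0.7273; 3.4545 -0.2727]
AᵀP(A−BK) = [78.7273 -35.6364; -35.6364 30.1818]
P' = Q + AᵀP(A−BK) = [94.9773 -31.6364; -31.6364 31.1818]
tr(P') = 126.1591

-4.9091 6.5455


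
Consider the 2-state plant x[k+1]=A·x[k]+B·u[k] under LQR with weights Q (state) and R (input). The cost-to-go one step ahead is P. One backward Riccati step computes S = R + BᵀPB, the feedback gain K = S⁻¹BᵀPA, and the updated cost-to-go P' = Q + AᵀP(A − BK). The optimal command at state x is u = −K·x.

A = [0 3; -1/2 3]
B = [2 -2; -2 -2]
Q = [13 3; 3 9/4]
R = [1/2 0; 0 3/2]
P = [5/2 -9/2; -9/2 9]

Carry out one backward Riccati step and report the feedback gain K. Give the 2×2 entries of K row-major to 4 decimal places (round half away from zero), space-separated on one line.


0.1402 -0.2145 0.0742 -0.8194

BᵀP = [14.0000 -27.0000; 4.0000 -9.0000]
S = R + BᵀPB = [1/2 0; 0 3/2] + [82.0000 26.0000; 26.0000 10.0000] = [82.5000 26.0000; 26.0000 11.5000]
BᵀPA = [13.5000 -39.0000; 4.5000 -15.0000]
K = S⁻¹·BᵀPA = [0.1402 -0.2145; 0.0742 -0.8194]
A−BK = [-0.1320 1.7901; -0.0710 0.9322]
AᵀP(A−BK) = [0.0227 -0.1670; -0.1670 1.8437]
P' = Q + AᵀP(A−BK) = [13.0227 2.8330; 2.8330 4.0937]
tr(P') = 17.1164


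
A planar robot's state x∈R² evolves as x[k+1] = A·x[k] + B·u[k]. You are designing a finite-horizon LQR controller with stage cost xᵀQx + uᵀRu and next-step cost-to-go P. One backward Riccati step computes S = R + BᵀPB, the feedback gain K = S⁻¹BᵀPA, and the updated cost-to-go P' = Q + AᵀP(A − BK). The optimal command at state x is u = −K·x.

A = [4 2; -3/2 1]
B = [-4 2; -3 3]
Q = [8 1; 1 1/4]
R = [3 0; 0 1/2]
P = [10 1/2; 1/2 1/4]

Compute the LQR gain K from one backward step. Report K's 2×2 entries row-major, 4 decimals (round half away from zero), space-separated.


BᵀP = [-41.5000 -2.7500; 21.5000 1.7500]
S = R + BᵀPB = [3 0; 0 1/2] + [174.2500 -91.2500; -91.2500 48.2500] = [177.2500 -91.2500; -91.2500 48.7500]
BᵀPA = [-161.8750 -85.7500; 83.3750 44.7500]
K = S⁻¹·BᵀPA = [-0.9016 -0.3082; 0.0227 0.3412]
A−BK = [0.3483 0.0851; -4.2728 -0.9479]
AᵀP(A−BK) = [6.7279 1.7994; 1.7994 0.5594]
P' = Q + AᵀP(A−BK) = [14.7279 2.7994; 2.7994 0.8094]
tr(P') = 15.5374

-0.9016 -0.3082 0.0227 0.3412


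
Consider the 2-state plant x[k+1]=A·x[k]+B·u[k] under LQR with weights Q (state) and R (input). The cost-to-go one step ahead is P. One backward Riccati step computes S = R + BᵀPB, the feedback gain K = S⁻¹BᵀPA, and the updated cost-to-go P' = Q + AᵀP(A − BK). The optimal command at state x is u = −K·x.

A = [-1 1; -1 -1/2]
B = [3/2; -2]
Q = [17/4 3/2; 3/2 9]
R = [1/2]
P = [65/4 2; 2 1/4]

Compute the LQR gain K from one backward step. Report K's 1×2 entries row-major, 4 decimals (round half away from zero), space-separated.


-0.8777 0.7338

BᵀP = [20.3750 2.5000]
S = R + BᵀPB = [1/2] + [25.5625] = [26.0625]
BᵀPA = [-22.8750 19.1250]
K = S⁻¹·BᵀPA = [-0.8777 0.7338]
A−BK = [0.3165 -0.1007; -2.7554 0.9676]
AᵀP(A−BK) = [0.4227 -0.3390; -0.3390 0.2783]
P' = Q + AᵀP(A−BK) = [4.6727 1.1610; 1.1610 9.2783]
tr(P') = 13.9510


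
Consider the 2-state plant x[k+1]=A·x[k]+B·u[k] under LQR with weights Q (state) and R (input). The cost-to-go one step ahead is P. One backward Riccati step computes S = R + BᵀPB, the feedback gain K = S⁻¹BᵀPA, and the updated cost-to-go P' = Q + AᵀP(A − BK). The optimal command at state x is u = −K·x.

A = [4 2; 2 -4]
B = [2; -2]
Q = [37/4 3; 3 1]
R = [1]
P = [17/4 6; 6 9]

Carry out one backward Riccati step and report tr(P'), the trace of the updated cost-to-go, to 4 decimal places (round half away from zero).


114.4167

BᵀP = [-3.5000 -6.0000]
S = R + BᵀPB = [1] + [5.0000] = [6.0000]
BᵀPA = [-26.0000 17.0000]
K = S⁻¹·BᵀPA = [-4.3333 2.8333]
A−BK = [12.6667 -3.6667; -6.6667 1.6667]
AᵀP(A−BK) = [87.3333 -36.3333; -36.3333 16.8333]
P' = Q + AᵀP(A−BK) = [96.5833 -33.3333; -33.3333 17.8333]
tr(P') = 114.4167


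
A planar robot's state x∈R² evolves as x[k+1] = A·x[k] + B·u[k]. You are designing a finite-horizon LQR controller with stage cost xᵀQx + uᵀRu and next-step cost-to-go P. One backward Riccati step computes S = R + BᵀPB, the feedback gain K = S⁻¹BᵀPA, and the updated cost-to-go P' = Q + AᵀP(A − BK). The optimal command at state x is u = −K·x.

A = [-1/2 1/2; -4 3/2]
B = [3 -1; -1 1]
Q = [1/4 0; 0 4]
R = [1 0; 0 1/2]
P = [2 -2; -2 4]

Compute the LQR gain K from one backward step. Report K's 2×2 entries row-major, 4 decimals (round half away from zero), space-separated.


BᵀP = [8.0000 -10.0000; -4.0000 6.0000]
S = R + BᵀPB = [1 0; 0 1/2] + [34.0000 -18.0000; -18.0000 10.0000] = [35.0000 -18.0000; -18.0000 10.5000]
BᵀPA = [36.0000 -11.0000; -22.0000 7.0000]
K = S⁻¹·BᵀPA = [-0.4138 0.2414; -2.8046 1.0805]
A−BK = [-2.0632 0.8563; -1.6092 0.6609]
AᵀP(A−BK) = [9.6954 -3.9195; -3.9195 1.5920]
P' = Q + AᵀP(A−BK) = [9.9454 -3.9195; -3.9195 5.5920]
tr(P') = 15.5374

-0.4138 0.2414 -2.8046 1.0805


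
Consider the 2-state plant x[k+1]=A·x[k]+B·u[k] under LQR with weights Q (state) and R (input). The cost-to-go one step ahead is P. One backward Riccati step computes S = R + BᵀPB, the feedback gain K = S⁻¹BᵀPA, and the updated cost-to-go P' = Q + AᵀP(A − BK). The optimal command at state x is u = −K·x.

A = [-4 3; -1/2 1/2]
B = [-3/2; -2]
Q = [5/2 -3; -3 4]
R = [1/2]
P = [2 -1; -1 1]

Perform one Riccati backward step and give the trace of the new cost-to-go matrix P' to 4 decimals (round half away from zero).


40.4583

BᵀP = [-1.0000 -0.5000]
S = R + BᵀPB = [1/2] + [2.5000] = [3.0000]
BᵀPA = [4.2500 -3.2500]
K = S⁻¹·BᵀPA = [1.4167 -1.0833]
A−BK = [-1.8750 1.3750; 2.3333 -1.6667]
AᵀP(A−BK) = [22.2292 -16.1458; -16.1458 11.7292]
P' = Q + AᵀP(A−BK) = [24.7292 -19.1458; -19.1458 15.7292]
tr(P') = 40.4583


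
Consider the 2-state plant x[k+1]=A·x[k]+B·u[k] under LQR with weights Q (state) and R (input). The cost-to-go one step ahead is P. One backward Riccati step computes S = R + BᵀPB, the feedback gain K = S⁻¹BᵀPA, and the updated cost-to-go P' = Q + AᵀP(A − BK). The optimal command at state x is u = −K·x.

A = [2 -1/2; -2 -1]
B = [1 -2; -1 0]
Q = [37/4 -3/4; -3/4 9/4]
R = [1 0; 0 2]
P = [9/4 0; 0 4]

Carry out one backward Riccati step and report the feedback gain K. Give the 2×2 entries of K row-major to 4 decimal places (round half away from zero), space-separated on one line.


1.6303 0.7017 -0.1513 0.4916

BᵀP = [2.2500 -4.0000; -4.5000 0.0000]
S = R + BᵀPB = [1 0; 0 2] + [6.2500 -4.5000; -4.5000 9.0000] = [7.2500 -4.5000; -4.5000 11.0000]
BᵀPA = [12.5000 2.8750; -9.0000 2.2500]
K = S⁻¹·BᵀPA = [1.6303 0.7017; -0.1513 0.4916]
A−BK = [0.0672 -0.2185; -0.3697 -0.2983]
AᵀP(A−BK) = [3.2605 1.4034; 1.4034 1.4391]
P' = Q + AᵀP(A−BK) = [12.5105 0.6534; 0.6534 3.6891]
tr(P') = 16.1996


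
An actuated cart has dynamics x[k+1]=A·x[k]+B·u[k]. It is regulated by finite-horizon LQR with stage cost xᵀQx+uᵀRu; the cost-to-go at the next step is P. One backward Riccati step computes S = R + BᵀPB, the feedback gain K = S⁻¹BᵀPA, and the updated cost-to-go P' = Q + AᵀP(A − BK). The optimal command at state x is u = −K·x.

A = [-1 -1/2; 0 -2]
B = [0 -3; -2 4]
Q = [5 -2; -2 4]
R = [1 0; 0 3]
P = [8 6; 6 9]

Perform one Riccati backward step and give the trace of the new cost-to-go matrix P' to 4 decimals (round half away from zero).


BᵀP = [-12.0000 -18.0000; 0.0000 18.0000]
S = R + BᵀPB = [1 0; 0 3] + [36.0000 -36.0000; -36.0000 72.0000] = [37.0000 -36.0000; -36.0000 75.0000]
BᵀPA = [12.0000 42.0000; 0.0000 -36.0000]
K = S⁻¹·BᵀPA = [0.6085 1.2535; 0.2921 0.1217]
A−BK = [-0.1237 -0.1349; 0.0487 0.0203]
AᵀP(A−BK) = [0.6978 0.9574; 0.9574 1.7323]
P' = Q + AᵀP(A−BK) = [5.6978 -1.0426; -1.0426 5.7323]
tr(P') = 11.4300

11.4300


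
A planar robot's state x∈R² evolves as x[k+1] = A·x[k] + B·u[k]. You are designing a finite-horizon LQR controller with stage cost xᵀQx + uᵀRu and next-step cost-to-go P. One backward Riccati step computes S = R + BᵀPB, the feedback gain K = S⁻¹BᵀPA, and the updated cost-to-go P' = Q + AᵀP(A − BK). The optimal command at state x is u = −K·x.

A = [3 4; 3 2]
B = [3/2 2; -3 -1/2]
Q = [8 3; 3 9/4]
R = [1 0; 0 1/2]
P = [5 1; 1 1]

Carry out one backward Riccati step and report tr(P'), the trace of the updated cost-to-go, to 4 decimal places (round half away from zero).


BᵀP = [4.5000 -1.5000; 9.5000 1.5000]
S = R + BᵀPB = [1 0; 0 1/2] + [11.2500 9.7500; 9.7500 18.2500] = [12.2500 9.7500; 9.7500 18.7500]
BᵀPA = [9.0000 15.0000; 33.0000 41.0000]
K = S⁻¹·BᵀPA = [-1.1365 -0.8802; 2.3510 2.6444]
A−BK = [0.0028 0.0316; 0.7660 0.6815]
AᵀP(A−BK) = [4.6462 4.6574; 4.6574 4.7837]
P' = Q + AᵀP(A−BK) = [12.6462 7.6574; 7.6574 7.0337]
tr(P') = 19.6799

19.6799


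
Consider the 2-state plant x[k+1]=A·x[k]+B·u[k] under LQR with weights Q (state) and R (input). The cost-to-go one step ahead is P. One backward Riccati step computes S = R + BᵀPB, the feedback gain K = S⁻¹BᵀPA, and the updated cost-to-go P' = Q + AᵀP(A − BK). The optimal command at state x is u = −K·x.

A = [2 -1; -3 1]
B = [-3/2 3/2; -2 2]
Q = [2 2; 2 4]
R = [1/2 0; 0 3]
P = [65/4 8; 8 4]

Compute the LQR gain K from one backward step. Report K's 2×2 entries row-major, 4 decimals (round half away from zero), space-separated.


-0.1761 0.1729 0.0294 -0.0288

BᵀP = [-40.3750 -20.0000; 40.3750 20.0000]
S = R + BᵀPB = [1/2 0; 0 3] + [100.5625 -100.5625; -100.5625 100.5625] = [101.0625 -100.5625; -100.5625 103.5625]
BᵀPA = [-20.7500 20.3750; 20.7500 -20.3750]
K = S⁻¹·BᵀPA = [-0.1761 0.1729; 0.0294 -0.0288]
A−BK = [1.6918 -0.6974; -3.4109 1.4035]
AᵀP(A−BK) = [0.7366 -0.3137; -0.3137 0.1393]
P' = Q + AᵀP(A−BK) = [2.7366 1.6863; 1.6863 4.1393]
tr(P') = 6.8760


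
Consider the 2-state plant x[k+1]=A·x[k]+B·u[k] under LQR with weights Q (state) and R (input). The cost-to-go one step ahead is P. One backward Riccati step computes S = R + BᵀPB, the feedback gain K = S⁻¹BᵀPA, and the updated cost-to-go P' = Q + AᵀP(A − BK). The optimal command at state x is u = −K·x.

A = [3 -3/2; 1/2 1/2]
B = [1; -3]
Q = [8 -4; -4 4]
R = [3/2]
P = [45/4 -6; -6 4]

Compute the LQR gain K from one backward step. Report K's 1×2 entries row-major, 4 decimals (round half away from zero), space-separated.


BᵀP = [29.2500 -18.0000]
S = R + BᵀPB = [3/2] + [83.2500] = [84.7500]
BᵀPA = [78.7500 -52.8750]
K = S⁻¹·BᵀPA = [0.9292 -0.6239]
A−BK = [2.0708 -0.8761; 3.2876 -1.3717]
AᵀP(A−BK) = [11.0752 -4.9934; -4.9934 2.3241]
P' = Q + AᵀP(A−BK) = [19.0752 -8.9934; -8.9934 6.3241]
tr(P') = 25.3993

0.9292 -0.6239


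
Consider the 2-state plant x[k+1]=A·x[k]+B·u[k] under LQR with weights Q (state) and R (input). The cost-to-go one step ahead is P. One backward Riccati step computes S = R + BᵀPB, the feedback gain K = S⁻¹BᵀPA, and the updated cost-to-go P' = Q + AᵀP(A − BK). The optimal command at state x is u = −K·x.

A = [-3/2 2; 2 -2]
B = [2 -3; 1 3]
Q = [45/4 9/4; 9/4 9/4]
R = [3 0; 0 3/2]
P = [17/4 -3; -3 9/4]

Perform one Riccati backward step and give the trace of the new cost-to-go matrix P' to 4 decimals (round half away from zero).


14.6275

BᵀP = [5.5000 -3.7500; -21.7500 15.7500]
S = R + BᵀPB = [3 0; 0 3/2] + [7.2500 -27.7500; -27.7500 112.5000] = [10.2500 -27.7500; -27.7500 114.0000]
BᵀPA = [-15.7500 18.5000; 64.1250 -75.0000]
K = S⁻¹·BᵀPA = [-0.0402 0.0696; 0.5527 -0.6409]
A−BK = [0.2386 -0.0621; 0.3821 -0.1468]
AᵀP(A−BK) = [0.4865 -0.5527; -0.5527 0.6409]
P' = Q + AᵀP(A−BK) = [11.7365 1.6973; 1.6973 2.8909]
tr(P') = 14.6275


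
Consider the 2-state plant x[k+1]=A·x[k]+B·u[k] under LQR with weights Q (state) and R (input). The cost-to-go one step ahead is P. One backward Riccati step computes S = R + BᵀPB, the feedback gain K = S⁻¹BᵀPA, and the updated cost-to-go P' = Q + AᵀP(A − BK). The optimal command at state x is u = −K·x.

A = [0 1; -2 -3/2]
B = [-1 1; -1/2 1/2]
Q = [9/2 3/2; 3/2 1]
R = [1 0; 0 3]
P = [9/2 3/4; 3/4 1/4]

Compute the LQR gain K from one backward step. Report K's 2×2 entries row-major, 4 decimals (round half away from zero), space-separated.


0.2165 -0.4407 -0.0722 0.1469

BᵀP = [-4.8750 -0.8750; 4.8750 0.8750]
S = R + BᵀPB = [1 0; 0 3] + [5.3125 -5.3125; -5.3125 5.3125] = [6.3125 -5.3125; -5.3125 8.3125]
BᵀPA = [1.7500 -3.5625; -1.7500 3.5625]
K = S⁻¹·BᵀPA = [0.2165 -0.4407; -0.0722 0.1469]
A−BK = [0.2887 0.4124; -1.8557 -1.7938]
AᵀP(A−BK) = [0.4948 0.2784; 0.2784 0.7191]
P' = Q + AᵀP(A−BK) = [4.9948 1.7784; 1.7784 1.7191]
tr(P') = 6.7139


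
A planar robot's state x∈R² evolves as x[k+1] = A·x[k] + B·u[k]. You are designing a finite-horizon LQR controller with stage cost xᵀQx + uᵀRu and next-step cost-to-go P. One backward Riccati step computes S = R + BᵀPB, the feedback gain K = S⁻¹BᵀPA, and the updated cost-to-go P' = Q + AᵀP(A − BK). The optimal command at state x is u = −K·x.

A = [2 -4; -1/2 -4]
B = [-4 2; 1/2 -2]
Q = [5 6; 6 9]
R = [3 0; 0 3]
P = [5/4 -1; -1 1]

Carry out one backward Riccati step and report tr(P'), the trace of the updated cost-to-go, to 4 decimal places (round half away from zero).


BᵀP = [-5.5000 4.5000; 4.5000 -4.0000]
S = R + BᵀPB = [3 0; 0 3] + [24.2500 -20.0000; -20.0000 17.0000] = [27.2500 -20.0000; -20.0000 20.0000]
BᵀPA = [-13.2500 4.0000; 11.0000 -2.0000]
K = S⁻¹·BᵀPA = [-0.3103 0.2759; 0.2397 0.1759]
A−BK = [0.2793 -3.2483; 0.1345 -3.7862]
AᵀP(A−BK) = [0.5017 -0.2793; -0.2793 3.2483]
P' = Q + AᵀP(A−BK) = [5.5017 5.7207; 5.7207 12.2483]
tr(P') = 17.7500

17.7500


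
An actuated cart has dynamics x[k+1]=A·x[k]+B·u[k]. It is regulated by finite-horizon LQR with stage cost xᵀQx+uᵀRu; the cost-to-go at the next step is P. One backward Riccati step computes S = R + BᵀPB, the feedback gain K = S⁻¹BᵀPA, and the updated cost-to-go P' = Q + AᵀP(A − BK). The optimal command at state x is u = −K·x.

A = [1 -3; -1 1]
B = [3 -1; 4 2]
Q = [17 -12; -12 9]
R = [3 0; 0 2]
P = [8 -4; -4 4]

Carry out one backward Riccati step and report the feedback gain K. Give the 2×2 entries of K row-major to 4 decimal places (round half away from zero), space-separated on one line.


BᵀP = [8.0000 4.0000; -16.0000 12.0000]
S = R + BᵀPB = [3 0; 0 2] + [40.0000 0.0000; 0.0000 40.0000] = [43.0000 0.0000; 0.0000 42.0000]
BᵀPA = [4.0000 -20.0000; -28.0000 60.0000]
K = S⁻¹·BᵀPA = [0.0930 -0.4651; -0.6667 1.4286]
A−BK = [0.0543 -0.1761; -0.0388 0.0033]
AᵀP(A−BK) = [0.9612 -2.1395; -2.1395 4.9834]
P' = Q + AᵀP(A−BK) = [17.9612 -14.1395; -14.1395 13.9834]
tr(P') = 31.9446

0.0930 -0.4651 -0.6667 1.4286


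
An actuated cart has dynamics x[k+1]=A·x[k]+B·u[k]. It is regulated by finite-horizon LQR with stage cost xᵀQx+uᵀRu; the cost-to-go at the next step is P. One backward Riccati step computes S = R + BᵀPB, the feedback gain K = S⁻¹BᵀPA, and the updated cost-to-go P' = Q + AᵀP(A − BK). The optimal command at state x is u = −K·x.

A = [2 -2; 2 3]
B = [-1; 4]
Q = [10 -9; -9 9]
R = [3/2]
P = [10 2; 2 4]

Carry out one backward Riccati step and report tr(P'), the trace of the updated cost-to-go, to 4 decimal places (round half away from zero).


BᵀP = [-2.0000 14.0000]
S = R + BᵀPB = [3/2] + [58.0000] = [59.5000]
BᵀPA = [24.0000 46.0000]
K = S⁻¹·BᵀPA = [0.4034 0.7731]
A−BK = [2.4034 -1.2269; 0.3866 -0.0924]
AᵀP(A−BK) = [62.3193 -30.5546; -30.5546 16.4370]
P' = Q + AᵀP(A−BK) = [72.3193 -39.5546; -39.5546 25.4370]
tr(P') = 97.7563

97.7563


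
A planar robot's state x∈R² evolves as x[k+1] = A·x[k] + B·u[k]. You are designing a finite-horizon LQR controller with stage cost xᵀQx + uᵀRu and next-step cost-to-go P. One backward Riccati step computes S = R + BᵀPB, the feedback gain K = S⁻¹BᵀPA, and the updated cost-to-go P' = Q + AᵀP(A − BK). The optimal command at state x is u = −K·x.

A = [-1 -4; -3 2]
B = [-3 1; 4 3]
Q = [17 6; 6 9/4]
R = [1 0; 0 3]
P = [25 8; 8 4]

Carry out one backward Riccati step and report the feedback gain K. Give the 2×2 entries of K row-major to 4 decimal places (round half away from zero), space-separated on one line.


BᵀP = [-43.0000 -8.0000; 49.0000 20.0000]
S = R + BᵀPB = [1 0; 0 3] + [97.0000 -67.0000; -67.0000 109.0000] = [98.0000 -67.0000; -67.0000 112.0000]
BᵀPA = [67.0000 156.0000; -109.0000 -156.0000]
K = S⁻¹·BᵀPA = [0.0310 1.0822; -0.9547 -0.7455]
A−BK = [0.0476 -0.0080; -0.2599 -0.0922]
AᵀP(A−BK) = [2.8640 2.2365; 2.2365 2.8858]
P' = Q + AᵀP(A−BK) = [19.8640 8.2365; 8.2365 5.1358]
tr(P') = 24.9998

0.0310 1.0822 -0.9547 -0.7455


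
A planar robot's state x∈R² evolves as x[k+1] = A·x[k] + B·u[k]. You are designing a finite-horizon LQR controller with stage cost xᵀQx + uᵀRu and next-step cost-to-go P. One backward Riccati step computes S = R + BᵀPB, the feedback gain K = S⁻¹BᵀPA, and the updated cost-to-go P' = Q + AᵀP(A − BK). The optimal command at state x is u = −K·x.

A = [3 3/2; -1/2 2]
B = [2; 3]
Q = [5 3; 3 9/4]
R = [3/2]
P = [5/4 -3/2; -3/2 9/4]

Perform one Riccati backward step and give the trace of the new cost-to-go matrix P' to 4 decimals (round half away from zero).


16.9732

BᵀP = [-2.0000 3.7500]
S = R + BᵀPB = [3/2] + [7.2500] = [8.7500]
BᵀPA = [-7.8750 4.5000]
K = S⁻¹·BᵀPA = [-0.9000 0.5143]
A−BK = [4.8000 0.4714; 2.2000 0.4571]
AᵀP(A−BK) = [9.2250 -0.4500; -0.4500 0.4982]
P' = Q + AᵀP(A−BK) = [14.2250 2.5500; 2.5500 2.7482]
tr(P') = 16.9732


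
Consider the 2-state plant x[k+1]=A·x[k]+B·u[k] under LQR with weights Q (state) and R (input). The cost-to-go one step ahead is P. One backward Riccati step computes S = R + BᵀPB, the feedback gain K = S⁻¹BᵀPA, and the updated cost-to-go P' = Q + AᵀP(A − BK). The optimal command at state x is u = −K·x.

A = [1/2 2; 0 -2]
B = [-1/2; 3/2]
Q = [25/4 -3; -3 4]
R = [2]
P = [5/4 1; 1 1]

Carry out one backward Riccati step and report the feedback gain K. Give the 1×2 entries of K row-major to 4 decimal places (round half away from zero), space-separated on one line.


BᵀP = [0.8750 1.0000]
S = R + BᵀPB = [2] + [1.0625] = [3.0625]
BᵀPA = [0.4375 -0.2500]
K = S⁻¹·BᵀPA = [0.1429 -0.0816]
A−BK = [0.5714 1.9592; -0.2143 -1.8776]
AᵀP(A−BK) = [0.2500 0.2857; 0.2857 0.9796]
P' = Q + AᵀP(A−BK) = [6.5000 -2.7143; -2.7143 4.9796]
tr(P') = 11.4796

0.1429 -0.0816


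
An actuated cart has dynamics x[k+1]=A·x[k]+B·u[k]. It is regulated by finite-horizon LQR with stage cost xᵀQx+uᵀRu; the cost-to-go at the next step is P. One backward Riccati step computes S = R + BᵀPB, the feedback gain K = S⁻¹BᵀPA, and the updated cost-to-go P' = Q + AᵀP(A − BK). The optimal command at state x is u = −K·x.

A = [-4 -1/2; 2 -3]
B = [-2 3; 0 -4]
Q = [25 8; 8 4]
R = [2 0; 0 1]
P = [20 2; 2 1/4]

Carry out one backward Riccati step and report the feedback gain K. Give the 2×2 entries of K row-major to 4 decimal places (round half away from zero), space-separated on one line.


0.5550 0.2871 -1.0239 -0.0813

BᵀP = [-40.0000 -4.0000; 52.0000 5.0000]
S = R + BᵀPB = [2 0; 0 1] + [80.0000 -104.0000; -104.0000 136.0000] = [82.0000 -104.0000; -104.0000 137.0000]
BᵀPA = [152.0000 32.0000; -198.0000 -41.0000]
K = S⁻¹·BᵀPA = [0.5550 0.2871; -1.0239 -0.0813]
A−BK = [0.1818 0.3182; -2.0957 -3.3254]
AᵀP(A−BK) = [1.8995 0.7584; 0.7584 0.7285]
P' = Q + AᵀP(A−BK) = [26.8995 8.7584; 8.7584 4.7285]
tr(P') = 31.6280


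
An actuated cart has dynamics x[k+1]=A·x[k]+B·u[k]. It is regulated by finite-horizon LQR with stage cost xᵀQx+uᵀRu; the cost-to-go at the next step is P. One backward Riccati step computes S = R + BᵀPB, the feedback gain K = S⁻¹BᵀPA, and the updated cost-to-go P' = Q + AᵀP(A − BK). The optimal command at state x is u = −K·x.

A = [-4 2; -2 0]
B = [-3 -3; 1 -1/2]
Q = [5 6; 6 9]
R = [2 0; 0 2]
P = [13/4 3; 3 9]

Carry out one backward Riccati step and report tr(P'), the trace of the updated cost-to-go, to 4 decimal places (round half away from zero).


24.2630

BᵀP = [-6.7500 0.0000; -11.2500 -13.5000]
S = R + BᵀPB = [2 0; 0 2] + [20.2500 20.2500; 20.2500 40.5000] = [22.2500 20.2500; 20.2500 42.5000]
BᵀPA = [27.0000 -13.5000; 72.0000 -22.5000]
K = S⁻¹·BᵀPA = [-0.5798 -0.2206; 1.9704 -0.4243]
A−BK = [0.1718 0.0654; -0.4351 0.0084]
AᵀP(A−BK) = [9.7878 -1.4938; -1.4938 0.4752]
P' = Q + AᵀP(A−BK) = [14.7878 4.5062; 4.5062 9.4752]
tr(P') = 24.2630


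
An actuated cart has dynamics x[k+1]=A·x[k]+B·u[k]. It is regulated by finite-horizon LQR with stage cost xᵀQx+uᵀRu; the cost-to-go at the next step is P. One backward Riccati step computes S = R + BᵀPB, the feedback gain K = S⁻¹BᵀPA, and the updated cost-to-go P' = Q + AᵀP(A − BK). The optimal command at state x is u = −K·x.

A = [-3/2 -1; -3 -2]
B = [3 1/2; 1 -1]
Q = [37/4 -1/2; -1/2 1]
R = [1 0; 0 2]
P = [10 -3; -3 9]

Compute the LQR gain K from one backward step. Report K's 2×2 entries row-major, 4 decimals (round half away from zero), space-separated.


-0.7956 -0.5304 1.8328 1.2219

BᵀP = [27.0000 0.0000; 8.0000 -10.5000]
S = R + BᵀPB = [1 0; 0 2] + [81.0000 13.5000; 13.5000 14.5000] = [82.0000 13.5000; 13.5000 16.5000]
BᵀPA = [-40.5000 -27.0000; 19.5000 13.0000]
K = S⁻¹·BᵀPA = [-0.7956 -0.5304; 1.8328 1.2219]
A−BK = [-0.0295 -0.0196; -0.3716 -0.2477]
AᵀP(A−BK) = [8.5368 5.6912; 5.6912 3.7941]
P' = Q + AᵀP(A−BK) = [17.7868 5.1912; 5.1912 4.7941]
tr(P') = 22.5810


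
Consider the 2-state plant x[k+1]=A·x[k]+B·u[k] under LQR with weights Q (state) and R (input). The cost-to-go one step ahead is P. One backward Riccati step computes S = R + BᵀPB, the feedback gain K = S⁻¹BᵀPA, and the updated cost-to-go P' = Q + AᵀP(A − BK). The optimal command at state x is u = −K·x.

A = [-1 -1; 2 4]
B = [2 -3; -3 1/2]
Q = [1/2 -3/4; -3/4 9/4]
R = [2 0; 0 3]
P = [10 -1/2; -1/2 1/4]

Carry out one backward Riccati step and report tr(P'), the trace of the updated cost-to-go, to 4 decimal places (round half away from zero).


5.0367

BᵀP = [21.5000 -1.7500; -30.2500 1.6250]
S = R + BᵀPB = [2 0; 0 3] + [48.2500 -65.3750; -65.3750 91.5625] = [50.2500 -65.3750; -65.3750 94.5625]
BᵀPA = [-25.0000 -28.5000; 33.5000 36.7500]
K = S⁻¹·BᵀPA = [-0.3641 -0.6121; 0.1025 -0.0345]
A−BK = [0.0358 0.1206; 0.8564 2.1810]
AᵀP(A−BK) = [0.4622 0.8546; 0.8546 1.8245]
P' = Q + AᵀP(A−BK) = [0.9622 0.1046; 0.1046 4.0745]
tr(P') = 5.0367


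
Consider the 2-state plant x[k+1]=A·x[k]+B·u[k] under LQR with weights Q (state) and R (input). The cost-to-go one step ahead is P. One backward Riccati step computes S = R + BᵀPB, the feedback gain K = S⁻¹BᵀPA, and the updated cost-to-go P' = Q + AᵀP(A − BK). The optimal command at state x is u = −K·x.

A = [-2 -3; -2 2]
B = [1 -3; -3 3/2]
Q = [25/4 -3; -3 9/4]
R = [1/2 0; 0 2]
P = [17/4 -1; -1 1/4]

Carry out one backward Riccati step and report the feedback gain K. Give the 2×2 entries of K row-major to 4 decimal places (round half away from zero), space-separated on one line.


BᵀP = [7.2500 -1.7500; -14.2500 3.3750]
S = R + BᵀPB = [1/2 0; 0 2] + [12.5000 -24.3750; -24.3750 47.8125] = [13.0000 -24.3750; -24.3750 49.8125]
BᵀPA = [-11.0000 -25.2500; 21.7500 49.5000]
K = S⁻¹·BᵀPA = [-0.3328 -0.9585; 0.2738 0.5247]
A−BK = [-0.8459 -0.4674; -3.4092 -1.6625]
AᵀP(A−BK) = [0.3843 0.5443; 0.5443 1.0753]
P' = Q + AᵀP(A−BK) = [6.6343 -2.4557; -2.4557 3.3253]
tr(P') = 9.9596

-0.3328 -0.9585 0.2738 0.5247


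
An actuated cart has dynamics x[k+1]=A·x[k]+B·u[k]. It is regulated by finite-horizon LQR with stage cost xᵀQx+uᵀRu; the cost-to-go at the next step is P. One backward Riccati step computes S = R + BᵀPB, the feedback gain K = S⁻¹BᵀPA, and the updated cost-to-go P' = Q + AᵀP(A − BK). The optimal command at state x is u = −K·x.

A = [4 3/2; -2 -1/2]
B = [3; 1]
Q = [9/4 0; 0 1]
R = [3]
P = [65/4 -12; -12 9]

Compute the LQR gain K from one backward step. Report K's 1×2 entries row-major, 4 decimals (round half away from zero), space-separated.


BᵀP = [36.7500 -27.0000]
S = R + BᵀPB = [3] + [83.2500] = [86.2500]
BᵀPA = [201.0000 68.6250]
K = S⁻¹·BᵀPA = [2.3304 0.7957]
A−BK = [-2.9913 -0.8870; -4.3304 -1.2957]
AᵀP(A−BK) = [19.5826 6.5739; 6.5739 2.2109]
P' = Q + AᵀP(A−BK) = [21.8326 6.5739; 6.5739 3.2109]
tr(P') = 25.0435

2.3304 0.7957


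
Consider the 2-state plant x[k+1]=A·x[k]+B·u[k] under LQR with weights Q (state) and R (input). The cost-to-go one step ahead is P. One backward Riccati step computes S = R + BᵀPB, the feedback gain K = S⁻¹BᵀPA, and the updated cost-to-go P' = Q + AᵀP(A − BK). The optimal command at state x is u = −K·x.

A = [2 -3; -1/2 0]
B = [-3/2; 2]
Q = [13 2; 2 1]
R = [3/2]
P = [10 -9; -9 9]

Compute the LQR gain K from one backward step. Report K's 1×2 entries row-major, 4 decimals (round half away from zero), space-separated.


BᵀP = [-33.0000 31.5000]
S = R + BᵀPB = [3/2] + [112.5000] = [114.0000]
BᵀPA = [-81.7500 99.0000]
K = S⁻¹·BᵀPA = [-0.7171 0.8684]
A−BK = [0.9243 -1.6974; 0.9342 -1.7368]
AᵀP(A−BK) = [1.6266 -2.5066; -2.5066 4.0263]
P' = Q + AᵀP(A−BK) = [14.6266 -0.5066; -0.5066 5.0263]
tr(P') = 19.6530

-0.7171 0.8684


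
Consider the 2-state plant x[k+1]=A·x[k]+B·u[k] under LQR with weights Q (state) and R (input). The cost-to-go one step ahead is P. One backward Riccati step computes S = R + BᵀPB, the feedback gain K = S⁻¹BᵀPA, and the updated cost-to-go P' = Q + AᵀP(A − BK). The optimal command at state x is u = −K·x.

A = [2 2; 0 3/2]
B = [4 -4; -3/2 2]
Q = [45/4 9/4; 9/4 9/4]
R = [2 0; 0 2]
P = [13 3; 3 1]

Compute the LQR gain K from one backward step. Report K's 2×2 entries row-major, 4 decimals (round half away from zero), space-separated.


0.3187 0.4329 -0.2297 -0.2039

BᵀP = [47.5000 10.5000; -46.0000 -10.0000]
S = R + BᵀPB = [2 0; 0 2] + [174.2500 -169.0000; -169.0000 164.0000] = [176.2500 -169.0000; -169.0000 166.0000]
BᵀPA = [95.0000 110.7500; -92.0000 -107.0000]
K = S⁻¹·BᵀPA = [0.3187 0.4329; -0.2297 -0.2039]
A−BK = [-0.1938 -0.5470; 0.9375 2.5571]
AᵀP(A−BK) = [0.5858 1.1199; 1.1199 2.4939]
P' = Q + AᵀP(A−BK) = [11.8358 3.3699; 3.3699 4.7439]
tr(P') = 16.5797


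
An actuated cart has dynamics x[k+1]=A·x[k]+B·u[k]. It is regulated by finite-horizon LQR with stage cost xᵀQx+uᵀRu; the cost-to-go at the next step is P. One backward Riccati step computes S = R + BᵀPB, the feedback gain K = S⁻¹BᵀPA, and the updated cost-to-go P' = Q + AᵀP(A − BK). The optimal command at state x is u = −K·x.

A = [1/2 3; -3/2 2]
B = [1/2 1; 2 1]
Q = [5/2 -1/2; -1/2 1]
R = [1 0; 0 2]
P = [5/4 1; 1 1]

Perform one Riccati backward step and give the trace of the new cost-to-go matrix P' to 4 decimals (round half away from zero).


BᵀP = [2.6250 2.5000; 2.2500 2.0000]
S = R + BᵀPB = [1 0; 0 2] + [6.3125 5.1250; 5.1250 4.2500] = [7.3125 5.1250; 5.1250 6.2500]
BᵀPA = [-2.4375 12.8750; -1.8750 10.7500]
K = S⁻¹·BᵀPA = [-0.2894 1.3055; -0.0627 0.6495]
A−BK = [0.7074 1.6977; -0.8585 -1.2605]
AᵀP(A−BK) = [0.2395 -0.2251; -0.2251 3.4598]
P' = Q + AᵀP(A−BK) = [2.7395 -0.7251; -0.7251 4.4598]
tr(P') = 7.1994

7.1994


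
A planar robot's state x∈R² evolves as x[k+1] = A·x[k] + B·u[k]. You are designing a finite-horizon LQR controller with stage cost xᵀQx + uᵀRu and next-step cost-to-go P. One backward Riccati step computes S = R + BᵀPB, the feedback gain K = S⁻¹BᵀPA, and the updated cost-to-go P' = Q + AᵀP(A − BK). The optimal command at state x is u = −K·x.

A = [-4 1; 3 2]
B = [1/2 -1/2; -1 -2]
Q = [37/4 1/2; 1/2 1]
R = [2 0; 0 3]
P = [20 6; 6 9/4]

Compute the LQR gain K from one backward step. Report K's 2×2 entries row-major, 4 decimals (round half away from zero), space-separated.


-2.0671 0.3659 2.0091 -1.2317

BᵀP = [4.0000 0.7500; -22.0000 -7.5000]
S = R + BᵀPB = [2 0; 0 3] + [1.2500 -3.5000; -3.5000 26.0000] = [3.2500 -3.5000; -3.5000 29.0000]
BᵀPA = [-13.7500 5.5000; 65.5000 -37.0000]
K = S⁻¹·BᵀPA = [-2.0671 0.3659; 2.0091 -1.2317]
A−BK = [-1.9619 0.2012; 4.9512 -0.0976]
AᵀP(A−BK) = [36.2287 -10.7927; -10.7927 5.4146]
P' = Q + AᵀP(A−BK) = [45.4787 -10.2927; -10.2927 6.4146]
tr(P') = 51.8933
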